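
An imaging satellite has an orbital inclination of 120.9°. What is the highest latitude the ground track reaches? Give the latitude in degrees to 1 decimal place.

59.1°

Retrograde orbit: the ground track reaches ±(180° − i) = ±(180 − 120.9) = ±59.1°.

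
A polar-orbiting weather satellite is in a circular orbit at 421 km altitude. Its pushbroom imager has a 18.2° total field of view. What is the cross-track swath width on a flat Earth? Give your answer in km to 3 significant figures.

135 km

Half-angle = 18.2°/2 = 9.1°.
Swath width ≈ 2h·tan(θ/2) = 2 × 421 × tan(9.1°) = 134.9 km.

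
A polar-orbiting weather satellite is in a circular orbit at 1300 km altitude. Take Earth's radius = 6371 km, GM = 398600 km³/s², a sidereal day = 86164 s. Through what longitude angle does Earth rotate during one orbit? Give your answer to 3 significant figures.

Semi-major axis a = 6371 + 1300 = 7671 km. Period T = 2π√(a³/μ) = 2π√(7671³/398600) = 6686.4 s = 111.44 min.
During one orbit Earth rotates (6686.4 / 86164) × 360° = 27.94°.

27.9°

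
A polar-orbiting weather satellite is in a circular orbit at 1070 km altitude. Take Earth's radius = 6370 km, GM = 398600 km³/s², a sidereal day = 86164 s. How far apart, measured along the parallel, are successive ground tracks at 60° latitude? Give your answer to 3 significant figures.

1480 km

Semi-major axis a = 6370 + 1070 = 7440 km. Period T = 2π√(a³/μ) = 2π√(7440³/398600) = 6386.6 s = 106.44 min.
Node shift per orbit = (6386.6/86164) × 360° = 26.68°.
Equatorial spacing = 26.68 × 111.2 km/° = 2967 km.
At 60° latitude, spacing = 2967 × cos(60°) = 1483 km.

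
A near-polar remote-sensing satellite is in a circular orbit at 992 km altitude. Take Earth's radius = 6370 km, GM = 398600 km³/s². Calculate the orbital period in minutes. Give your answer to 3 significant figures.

Semi-major axis a = 6370 + 992 = 7362 km. Period T = 2π√(a³/μ) = 2π√(7362³/398600) = 6286.4 s = 104.77 min.

105 min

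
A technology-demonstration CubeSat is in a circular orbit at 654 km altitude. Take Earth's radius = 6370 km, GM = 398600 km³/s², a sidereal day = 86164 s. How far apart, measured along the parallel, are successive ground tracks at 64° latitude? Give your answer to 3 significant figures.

Semi-major axis a = 6370 + 654 = 7024 km. Period T = 2π√(a³/μ) = 2π√(7024³/398600) = 5858.5 s = 97.64 min.
Node shift per orbit = (5858.5/86164) × 360° = 24.48°.
Equatorial spacing = 24.48 × 111.2 km/° = 2721 km.
At 64° latitude, spacing = 2721 × cos(64°) = 1193 km.

1190 km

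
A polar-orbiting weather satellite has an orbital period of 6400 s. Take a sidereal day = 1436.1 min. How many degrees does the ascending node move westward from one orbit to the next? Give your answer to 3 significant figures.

26.7°

During one orbit Earth rotates (6400.0 / 86166) × 360° = 26.74°.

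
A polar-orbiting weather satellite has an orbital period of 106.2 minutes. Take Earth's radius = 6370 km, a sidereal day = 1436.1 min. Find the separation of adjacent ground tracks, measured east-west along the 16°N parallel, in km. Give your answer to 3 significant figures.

2850 km

T = 106.2 min = 6372.0 s.
Node shift per orbit = (6372.0/86166) × 360° = 26.62°.
Equatorial spacing = 26.62 × 111.2 km/° = 2960 km.
At 16° latitude, spacing = 2960 × cos(16°) = 2845 km.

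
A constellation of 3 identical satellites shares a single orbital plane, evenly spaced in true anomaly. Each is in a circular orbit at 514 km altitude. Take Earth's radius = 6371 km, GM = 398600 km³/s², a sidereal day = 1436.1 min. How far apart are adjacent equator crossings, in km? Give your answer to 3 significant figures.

880 km

Semi-major axis a = 6371 + 514 = 6885 km. Period T = 2π√(a³/μ) = 2π√(6885³/398600) = 5685.5 s = 94.76 min.
Single-satellite node shift = (5685.5/86166) × 360° = 23.75°.
With 3 satellites evenly phased, successive equator crossings are 23.75/3 = 7.918° apart.
That is 7.918 × 111.2 = 880 km at the equator.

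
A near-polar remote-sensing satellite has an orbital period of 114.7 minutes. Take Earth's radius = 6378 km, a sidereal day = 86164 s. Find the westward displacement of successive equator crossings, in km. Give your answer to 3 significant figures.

T = 114.7 min = 6882.0 s.
During one orbit Earth rotates (6882.0 / 86164) × 360° = 28.75°.
At the equator that is 28.75° × (2π·6378/360) km/° = 28.75 × 111.3 = 3201 km.

3200 km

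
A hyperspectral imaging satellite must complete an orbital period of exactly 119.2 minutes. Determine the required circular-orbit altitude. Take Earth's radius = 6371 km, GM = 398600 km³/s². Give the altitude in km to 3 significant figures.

1650 km

T = 119.2 min = 7152.0 s.
From T = 2π√(a³/μ): a = (μ T²/4π²)^(1/3) = (398600 × 7152.0² / 4π²)^(1/3) = 8023 km.
Altitude h = a − R = 8023 − 6371 = 1652 km.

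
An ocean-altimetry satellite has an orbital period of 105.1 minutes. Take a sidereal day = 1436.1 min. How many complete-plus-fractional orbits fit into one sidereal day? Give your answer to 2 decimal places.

T = 105.1 min = 6306.0 s.
Orbits per sidereal day = 86166 / 6306.0 = 13.664.

13.66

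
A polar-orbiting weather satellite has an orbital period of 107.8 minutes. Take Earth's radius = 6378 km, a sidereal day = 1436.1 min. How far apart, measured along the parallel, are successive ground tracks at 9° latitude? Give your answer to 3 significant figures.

2970 km

T = 107.8 min = 6468.0 s.
Node shift per orbit = (6468.0/86166) × 360° = 27.02°.
Equatorial spacing = 27.02 × 111.3 km/° = 3008 km.
At 9° latitude, spacing = 3008 × cos(9°) = 2971 km.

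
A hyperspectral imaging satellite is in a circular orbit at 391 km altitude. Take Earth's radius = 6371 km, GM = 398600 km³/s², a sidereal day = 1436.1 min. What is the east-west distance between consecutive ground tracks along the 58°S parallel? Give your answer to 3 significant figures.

Semi-major axis a = 6371 + 391 = 6762 km. Period T = 2π√(a³/μ) = 2π√(6762³/398600) = 5533.8 s = 92.23 min.
Node shift per orbit = (5533.8/86166) × 360° = 23.12°.
Equatorial spacing = 23.12 × 111.2 km/° = 2571 km.
At 58° latitude, spacing = 2571 × cos(58°) = 1362 km.

1360 km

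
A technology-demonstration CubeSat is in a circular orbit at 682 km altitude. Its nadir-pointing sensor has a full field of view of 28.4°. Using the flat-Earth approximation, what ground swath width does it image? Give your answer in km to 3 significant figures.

345 km

Half-angle = 28.4°/2 = 14.2°.
Swath width ≈ 2h·tan(θ/2) = 2 × 682 × tan(14.2°) = 345.1 km.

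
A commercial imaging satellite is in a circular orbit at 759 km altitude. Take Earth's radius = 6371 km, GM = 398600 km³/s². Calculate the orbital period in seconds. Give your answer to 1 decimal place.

5991.6 seconds

Semi-major axis a = 6371 + 759 = 7130 km. Period T = 2π√(a³/μ) = 2π√(7130³/398600) = 5991.6 s = 99.86 min.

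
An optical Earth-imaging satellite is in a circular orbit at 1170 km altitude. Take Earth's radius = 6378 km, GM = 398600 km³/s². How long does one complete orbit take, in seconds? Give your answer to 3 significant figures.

6530 seconds

Semi-major axis a = 6378 + 1170 = 7548 km. Period T = 2π√(a³/μ) = 2π√(7548³/398600) = 6526.2 s = 108.77 min.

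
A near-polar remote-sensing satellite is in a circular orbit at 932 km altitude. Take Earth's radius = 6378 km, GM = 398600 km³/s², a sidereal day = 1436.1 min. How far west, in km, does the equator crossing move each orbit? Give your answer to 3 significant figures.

2890 km

Semi-major axis a = 6378 + 932 = 7310 km. Period T = 2π√(a³/μ) = 2π√(7310³/398600) = 6220.0 s = 103.67 min.
During one orbit Earth rotates (6220.0 / 86166) × 360° = 25.99°.
At the equator that is 25.99° × (2π·6378/360) km/° = 25.99 × 111.3 = 2893 km.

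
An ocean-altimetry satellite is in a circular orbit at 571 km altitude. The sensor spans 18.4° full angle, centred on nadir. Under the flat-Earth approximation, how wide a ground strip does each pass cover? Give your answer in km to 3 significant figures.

185 km

Half-angle = 18.4°/2 = 9.2°.
Swath width ≈ 2h·tan(θ/2) = 2 × 571 × tan(9.2°) = 185.0 km.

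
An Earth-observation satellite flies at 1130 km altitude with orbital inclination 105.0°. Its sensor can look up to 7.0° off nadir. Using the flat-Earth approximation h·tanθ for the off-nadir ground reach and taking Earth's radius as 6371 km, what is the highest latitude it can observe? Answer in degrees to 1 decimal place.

76.2°

Retrograde orbit: the ground track reaches ±(180° − i) = ±(180 − 105.0) = ±75.0°.
Sensor half-swath on the ground ≈ 1130·tan(7.0°) = 139 km = 1.25° of latitude.
Maximum observable latitude ≈ 75.0 + 1.25 = 76.2°.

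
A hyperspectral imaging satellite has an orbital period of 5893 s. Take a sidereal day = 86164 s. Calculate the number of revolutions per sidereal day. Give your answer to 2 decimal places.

14.62

Orbits per sidereal day = 86164 / 5893.0 = 14.621.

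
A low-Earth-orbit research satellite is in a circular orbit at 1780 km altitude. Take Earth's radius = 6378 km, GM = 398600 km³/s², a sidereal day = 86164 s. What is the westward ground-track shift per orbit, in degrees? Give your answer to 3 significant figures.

30.6°

Semi-major axis a = 6378 + 1780 = 8158 km. Period T = 2π√(a³/μ) = 2π√(8158³/398600) = 7333.1 s = 122.22 min.
During one orbit Earth rotates (7333.1 / 86164) × 360° = 30.64°.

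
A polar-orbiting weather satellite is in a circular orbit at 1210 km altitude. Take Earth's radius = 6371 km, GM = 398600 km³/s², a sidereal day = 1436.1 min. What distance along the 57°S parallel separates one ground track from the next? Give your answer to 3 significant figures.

Semi-major axis a = 6371 + 1210 = 7581 km. Period T = 2π√(a³/μ) = 2π√(7581³/398600) = 6569.0 s = 109.48 min.
Node shift per orbit = (6569.0/86166) × 360° = 27.45°.
Equatorial spacing = 27.45 × 111.2 km/° = 3052 km.
At 57° latitude, spacing = 3052 × cos(57°) = 1662 km.

1660 km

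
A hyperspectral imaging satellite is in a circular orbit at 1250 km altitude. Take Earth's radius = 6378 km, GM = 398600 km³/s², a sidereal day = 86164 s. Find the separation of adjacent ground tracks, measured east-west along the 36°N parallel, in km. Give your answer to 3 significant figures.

Semi-major axis a = 6378 + 1250 = 7628 km. Period T = 2π√(a³/μ) = 2π√(7628³/398600) = 6630.2 s = 110.50 min.
Node shift per orbit = (6630.2/86164) × 360° = 27.70°.
Equatorial spacing = 27.70 × 111.3 km/° = 3084 km.
At 36° latitude, spacing = 3084 × cos(36°) = 2495 km.

2490 km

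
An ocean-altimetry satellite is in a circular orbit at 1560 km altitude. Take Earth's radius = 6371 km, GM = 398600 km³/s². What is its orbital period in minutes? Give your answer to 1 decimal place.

Semi-major axis a = 6371 + 1560 = 7931 km. Period T = 2π√(a³/μ) = 2π√(7931³/398600) = 7029.2 s = 117.15 min.

117.2 min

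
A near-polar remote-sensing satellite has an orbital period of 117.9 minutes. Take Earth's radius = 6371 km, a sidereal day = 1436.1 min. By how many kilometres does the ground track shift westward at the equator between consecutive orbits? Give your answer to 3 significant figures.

3290 km

T = 117.9 min = 7074.0 s.
During one orbit Earth rotates (7074.0 / 86166) × 360° = 29.56°.
At the equator that is 29.56° × (2π·6371/360) km/° = 29.56 × 111.2 = 3286 km.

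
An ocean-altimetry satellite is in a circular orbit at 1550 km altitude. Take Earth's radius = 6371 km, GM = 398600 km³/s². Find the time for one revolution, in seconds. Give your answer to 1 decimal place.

7015.9 seconds

Semi-major axis a = 6371 + 1550 = 7921 km. Period T = 2π√(a³/μ) = 2π√(7921³/398600) = 7015.9 s = 116.93 min.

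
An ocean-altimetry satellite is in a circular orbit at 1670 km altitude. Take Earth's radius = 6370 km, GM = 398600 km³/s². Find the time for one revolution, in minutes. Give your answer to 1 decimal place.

119.6 min

Semi-major axis a = 6370 + 1670 = 8040 km. Period T = 2π√(a³/μ) = 2π√(8040³/398600) = 7174.6 s = 119.58 min.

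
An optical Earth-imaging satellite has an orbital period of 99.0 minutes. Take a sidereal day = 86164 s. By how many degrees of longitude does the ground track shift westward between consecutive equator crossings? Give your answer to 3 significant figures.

T = 99.0 min = 5940.0 s.
During one orbit Earth rotates (5940.0 / 86164) × 360° = 24.82°.

24.8°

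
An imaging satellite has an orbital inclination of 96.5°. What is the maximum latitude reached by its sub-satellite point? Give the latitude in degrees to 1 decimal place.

Retrograde orbit: the ground track reaches ±(180° − i) = ±(180 − 96.5) = ±83.5°.

83.5°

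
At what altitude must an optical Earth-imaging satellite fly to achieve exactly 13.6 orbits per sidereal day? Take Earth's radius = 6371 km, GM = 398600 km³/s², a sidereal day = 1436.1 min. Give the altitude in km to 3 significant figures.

1030 km

Required period T = 86166 / 13.6 = 6335.7 s.
From T = 2π√(a³/μ): a = (μ T²/4π²)^(1/3) = (398600 × 6335.7² / 4π²)^(1/3) = 7400 km.
Altitude h = a − R = 7400 − 6371 = 1029 km.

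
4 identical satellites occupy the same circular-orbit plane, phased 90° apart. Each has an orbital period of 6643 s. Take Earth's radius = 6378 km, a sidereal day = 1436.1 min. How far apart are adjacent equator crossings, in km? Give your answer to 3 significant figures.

Single-satellite node shift = (6643.0/86166) × 360° = 27.75°.
With 4 satellites evenly phased, successive equator crossings are 27.75/4 = 6.939° apart.
That is 6.939 × 111.3 = 772 km at the equator.

772 km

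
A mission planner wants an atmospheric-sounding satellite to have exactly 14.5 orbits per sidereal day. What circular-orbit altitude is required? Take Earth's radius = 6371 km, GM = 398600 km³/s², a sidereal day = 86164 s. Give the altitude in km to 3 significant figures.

720 km

Required period T = 86164 / 14.5 = 5942.3 s.
From T = 2π√(a³/μ): a = (μ T²/4π²)^(1/3) = (398600 × 5942.3² / 4π²)^(1/3) = 7091 km.
Altitude h = a − R = 7091 − 6371 = 720 km.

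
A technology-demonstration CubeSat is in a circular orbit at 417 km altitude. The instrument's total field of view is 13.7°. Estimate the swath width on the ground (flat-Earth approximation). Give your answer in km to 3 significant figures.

Half-angle = 13.7°/2 = 6.85°.
Swath width ≈ 2h·tan(θ/2) = 2 × 417 × tan(6.85°) = 100.2 km.

100 km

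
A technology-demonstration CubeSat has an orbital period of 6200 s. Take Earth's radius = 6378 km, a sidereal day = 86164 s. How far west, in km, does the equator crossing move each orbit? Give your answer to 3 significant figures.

During one orbit Earth rotates (6200.0 / 86164) × 360° = 25.90°.
At the equator that is 25.90° × (2π·6378/360) km/° = 25.90 × 111.3 = 2884 km.

2880 km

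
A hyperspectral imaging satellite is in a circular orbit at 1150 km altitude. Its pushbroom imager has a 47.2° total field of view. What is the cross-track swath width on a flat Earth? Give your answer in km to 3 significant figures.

1000 km

Half-angle = 47.2°/2 = 23.6°.
Swath width ≈ 2h·tan(θ/2) = 2 × 1150 × tan(23.6°) = 1004.8 km.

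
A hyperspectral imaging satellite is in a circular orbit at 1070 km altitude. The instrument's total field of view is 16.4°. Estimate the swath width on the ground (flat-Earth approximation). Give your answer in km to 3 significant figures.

308 km

Half-angle = 16.4°/2 = 8.2°.
Swath width ≈ 2h·tan(θ/2) = 2 × 1070 × tan(8.2°) = 308.4 km.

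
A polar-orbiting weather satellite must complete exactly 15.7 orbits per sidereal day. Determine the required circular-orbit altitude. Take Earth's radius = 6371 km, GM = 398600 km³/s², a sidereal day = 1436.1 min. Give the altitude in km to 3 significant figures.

354 km

Required period T = 86166 / 15.7 = 5488.3 s.
From T = 2π√(a³/μ): a = (μ T²/4π²)^(1/3) = (398600 × 5488.3² / 4π²)^(1/3) = 6725 km.
Altitude h = a − R = 6725 − 6371 = 354 km.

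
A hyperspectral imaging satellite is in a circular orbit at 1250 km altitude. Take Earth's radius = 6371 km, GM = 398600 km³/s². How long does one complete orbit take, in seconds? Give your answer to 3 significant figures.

6620 seconds

Semi-major axis a = 6371 + 1250 = 7621 km. Period T = 2π√(a³/μ) = 2π√(7621³/398600) = 6621.1 s = 110.35 min.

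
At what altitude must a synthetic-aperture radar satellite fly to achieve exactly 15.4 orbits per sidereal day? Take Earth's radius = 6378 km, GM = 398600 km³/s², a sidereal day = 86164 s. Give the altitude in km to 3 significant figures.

Required period T = 86164 / 15.4 = 5595.1 s.
From T = 2π√(a³/μ): a = (μ T²/4π²)^(1/3) = (398600 × 5595.1² / 4π²)^(1/3) = 6812 km.
Altitude h = a − R = 6812 − 6378 = 434 km.

434 km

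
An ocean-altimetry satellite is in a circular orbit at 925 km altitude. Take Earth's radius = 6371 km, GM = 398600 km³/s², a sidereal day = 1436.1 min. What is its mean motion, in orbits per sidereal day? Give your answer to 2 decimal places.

13.89

Semi-major axis a = 6371 + 925 = 7296 km. Period T = 2π√(a³/μ) = 2π√(7296³/398600) = 6202.1 s = 103.37 min.
Orbits per sidereal day = 86166 / 6202.1 = 13.893.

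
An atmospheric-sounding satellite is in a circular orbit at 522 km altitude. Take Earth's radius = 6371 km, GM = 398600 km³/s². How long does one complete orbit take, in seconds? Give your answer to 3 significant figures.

5700 seconds

Semi-major axis a = 6371 + 522 = 6893 km. Period T = 2π√(a³/μ) = 2π√(6893³/398600) = 5695.4 s = 94.92 min.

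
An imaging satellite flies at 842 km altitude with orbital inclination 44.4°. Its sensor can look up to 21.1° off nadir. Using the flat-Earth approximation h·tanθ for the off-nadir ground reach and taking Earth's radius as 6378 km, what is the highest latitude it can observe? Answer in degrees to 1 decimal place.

47.3°

For a prograde orbit the ground track reaches latitude ±i = ±44.4°.
Sensor half-swath on the ground ≈ 842·tan(21.1°) = 325 km = 2.92° of latitude.
Maximum observable latitude ≈ 44.4 + 2.92 = 47.3°.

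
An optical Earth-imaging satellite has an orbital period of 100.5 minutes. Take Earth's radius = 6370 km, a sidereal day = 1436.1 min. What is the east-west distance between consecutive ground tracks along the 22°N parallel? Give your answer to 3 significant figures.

T = 100.5 min = 6030.0 s.
Node shift per orbit = (6030.0/86166) × 360° = 25.19°.
Equatorial spacing = 25.19 × 111.2 km/° = 2801 km.
At 22° latitude, spacing = 2801 × cos(22°) = 2597 km.

2600 km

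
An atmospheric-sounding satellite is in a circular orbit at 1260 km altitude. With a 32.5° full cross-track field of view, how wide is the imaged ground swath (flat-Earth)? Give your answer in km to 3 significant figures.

735 km

Half-angle = 32.5°/2 = 16.25°.
Swath width ≈ 2h·tan(θ/2) = 2 × 1260 × tan(16.25°) = 734.5 km.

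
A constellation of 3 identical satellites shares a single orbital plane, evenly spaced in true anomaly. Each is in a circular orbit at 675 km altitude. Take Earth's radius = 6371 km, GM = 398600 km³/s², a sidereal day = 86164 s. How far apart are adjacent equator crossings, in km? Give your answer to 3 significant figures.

912 km

Semi-major axis a = 6371 + 675 = 7046 km. Period T = 2π√(a³/μ) = 2π√(7046³/398600) = 5886.1 s = 98.10 min.
Single-satellite node shift = (5886.1/86164) × 360° = 24.59°.
With 3 satellites evenly phased, successive equator crossings are 24.59/3 = 8.197° apart.
That is 8.197 × 111.2 = 912 km at the equator.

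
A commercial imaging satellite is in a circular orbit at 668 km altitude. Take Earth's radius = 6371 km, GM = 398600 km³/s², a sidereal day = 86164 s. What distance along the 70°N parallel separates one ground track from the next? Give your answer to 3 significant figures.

Semi-major axis a = 6371 + 668 = 7039 km. Period T = 2π√(a³/μ) = 2π√(7039³/398600) = 5877.3 s = 97.95 min.
Node shift per orbit = (5877.3/86164) × 360° = 24.56°.
Equatorial spacing = 24.56 × 111.2 km/° = 2730 km.
At 70° latitude, spacing = 2730 × cos(70°) = 934 km.

934 km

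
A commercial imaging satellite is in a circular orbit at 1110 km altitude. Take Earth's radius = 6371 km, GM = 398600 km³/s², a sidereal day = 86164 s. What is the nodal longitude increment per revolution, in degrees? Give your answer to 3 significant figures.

Semi-major axis a = 6371 + 1110 = 7481 km. Period T = 2π√(a³/μ) = 2π√(7481³/398600) = 6439.5 s = 107.32 min.
During one orbit Earth rotates (6439.5 / 86164) × 360° = 26.90°.

26.9°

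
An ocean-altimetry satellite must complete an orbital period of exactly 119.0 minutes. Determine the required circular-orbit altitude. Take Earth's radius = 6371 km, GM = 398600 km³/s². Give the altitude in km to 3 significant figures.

T = 119.0 min = 7140.0 s.
From T = 2π√(a³/μ): a = (μ T²/4π²)^(1/3) = (398600 × 7140.0² / 4π²)^(1/3) = 8014 km.
Altitude h = a − R = 8014 − 6371 = 1643 km.

1640 km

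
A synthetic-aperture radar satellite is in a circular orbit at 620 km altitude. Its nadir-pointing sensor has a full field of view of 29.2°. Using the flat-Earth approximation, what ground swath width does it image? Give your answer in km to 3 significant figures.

323 km

Half-angle = 29.2°/2 = 14.6°.
Swath width ≈ 2h·tan(θ/2) = 2 × 620 × tan(14.6°) = 323.0 km.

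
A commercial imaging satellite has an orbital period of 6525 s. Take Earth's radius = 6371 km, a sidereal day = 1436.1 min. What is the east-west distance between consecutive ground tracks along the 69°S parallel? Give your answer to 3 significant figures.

Node shift per orbit = (6525.0/86166) × 360° = 27.26°.
Equatorial spacing = 27.26 × 111.2 km/° = 3031 km.
At 69° latitude, spacing = 3031 × cos(69°) = 1086 km.

1090 km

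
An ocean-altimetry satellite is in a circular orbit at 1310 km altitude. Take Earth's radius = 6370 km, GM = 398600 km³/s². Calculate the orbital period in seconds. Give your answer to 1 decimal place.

6698.1 seconds

Semi-major axis a = 6370 + 1310 = 7680 km. Period T = 2π√(a³/μ) = 2π√(7680³/398600) = 6698.1 s = 111.64 min.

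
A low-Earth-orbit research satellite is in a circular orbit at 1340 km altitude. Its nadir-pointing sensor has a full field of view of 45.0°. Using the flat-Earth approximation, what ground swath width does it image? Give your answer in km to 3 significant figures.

1110 km

Half-angle = 45.0°/2 = 22.5°.
Swath width ≈ 2h·tan(θ/2) = 2 × 1340 × tan(22.5°) = 1110.1 km.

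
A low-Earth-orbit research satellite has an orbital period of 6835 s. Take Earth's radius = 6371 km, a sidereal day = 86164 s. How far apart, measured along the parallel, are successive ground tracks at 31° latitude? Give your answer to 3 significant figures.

2720 km

Node shift per orbit = (6835.0/86164) × 360° = 28.56°.
Equatorial spacing = 28.56 × 111.2 km/° = 3175 km.
At 31° latitude, spacing = 3175 × cos(31°) = 2722 km.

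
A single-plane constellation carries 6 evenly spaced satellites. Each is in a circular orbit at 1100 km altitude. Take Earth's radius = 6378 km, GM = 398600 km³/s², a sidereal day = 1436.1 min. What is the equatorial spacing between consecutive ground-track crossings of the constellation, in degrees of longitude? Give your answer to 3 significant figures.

4.48°

Semi-major axis a = 6378 + 1100 = 7478 km. Period T = 2π√(a³/μ) = 2π√(7478³/398600) = 6435.6 s = 107.26 min.
Single-satellite node shift = (6435.6/86166) × 360° = 26.89°.
With 6 satellites evenly phased, successive equator crossings are 26.89/6 = 4.481° apart.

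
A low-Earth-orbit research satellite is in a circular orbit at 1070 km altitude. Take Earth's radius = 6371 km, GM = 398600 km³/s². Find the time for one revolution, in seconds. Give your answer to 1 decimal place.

6387.9 seconds

Semi-major axis a = 6371 + 1070 = 7441 km. Period T = 2π√(a³/μ) = 2π√(7441³/398600) = 6387.9 s = 106.47 min.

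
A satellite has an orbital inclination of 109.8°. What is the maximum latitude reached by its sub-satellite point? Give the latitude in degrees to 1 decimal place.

Retrograde orbit: the ground track reaches ±(180° − i) = ±(180 − 109.8) = ±70.2°.

70.2°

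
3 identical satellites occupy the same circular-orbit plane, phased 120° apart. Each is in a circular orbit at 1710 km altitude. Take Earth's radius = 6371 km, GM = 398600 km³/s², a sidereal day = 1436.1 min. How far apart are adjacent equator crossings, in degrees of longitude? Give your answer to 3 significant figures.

10.1°

Semi-major axis a = 6371 + 1710 = 8081 km. Period T = 2π√(a³/μ) = 2π√(8081³/398600) = 7229.5 s = 120.49 min.
Single-satellite node shift = (7229.5/86166) × 360° = 30.20°.
With 3 satellites evenly phased, successive equator crossings are 30.20/3 = 10.068° apart.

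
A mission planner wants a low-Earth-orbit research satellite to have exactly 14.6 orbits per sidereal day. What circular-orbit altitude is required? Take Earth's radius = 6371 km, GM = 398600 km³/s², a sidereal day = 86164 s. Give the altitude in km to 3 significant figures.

Required period T = 86164 / 14.6 = 5901.6 s.
From T = 2π√(a³/μ): a = (μ T²/4π²)^(1/3) = (398600 × 5901.6² / 4π²)^(1/3) = 7058 km.
Altitude h = a − R = 7058 − 6371 = 687 km.

687 km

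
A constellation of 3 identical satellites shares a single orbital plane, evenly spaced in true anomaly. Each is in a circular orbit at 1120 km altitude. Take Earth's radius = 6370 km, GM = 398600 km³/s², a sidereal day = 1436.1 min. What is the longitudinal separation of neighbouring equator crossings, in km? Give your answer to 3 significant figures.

999 km

Semi-major axis a = 6370 + 1120 = 7490 km. Period T = 2π√(a³/μ) = 2π√(7490³/398600) = 6451.1 s = 107.52 min.
Single-satellite node shift = (6451.1/86166) × 360° = 26.95°.
With 3 satellites evenly phased, successive equator crossings are 26.95/3 = 8.984° apart.
That is 8.984 × 111.2 = 999 km at the equator.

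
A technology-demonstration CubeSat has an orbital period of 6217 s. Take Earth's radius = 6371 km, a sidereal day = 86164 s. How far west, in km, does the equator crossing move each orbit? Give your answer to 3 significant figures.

2890 km

During one orbit Earth rotates (6217.0 / 86164) × 360° = 25.98°.
At the equator that is 25.98° × (2π·6371/360) km/° = 25.98 × 111.2 = 2888 km.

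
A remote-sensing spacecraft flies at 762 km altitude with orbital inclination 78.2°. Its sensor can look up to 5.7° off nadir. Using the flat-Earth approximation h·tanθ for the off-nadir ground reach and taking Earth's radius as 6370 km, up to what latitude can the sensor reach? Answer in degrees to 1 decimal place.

78.9°

For a prograde orbit the ground track reaches latitude ±i = ±78.2°.
Sensor half-swath on the ground ≈ 762·tan(5.7°) = 76 km = 0.68° of latitude.
Maximum observable latitude ≈ 78.2 + 0.68 = 78.9°.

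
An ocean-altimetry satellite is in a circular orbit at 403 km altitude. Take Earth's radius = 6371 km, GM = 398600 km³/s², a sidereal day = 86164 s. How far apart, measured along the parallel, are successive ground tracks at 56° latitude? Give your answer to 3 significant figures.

Semi-major axis a = 6371 + 403 = 6774 km. Period T = 2π√(a³/μ) = 2π√(6774³/398600) = 5548.5 s = 92.48 min.
Node shift per orbit = (5548.5/86164) × 360° = 23.18°.
Equatorial spacing = 23.18 × 111.2 km/° = 2578 km.
At 56° latitude, spacing = 2578 × cos(56°) = 1441 km.

1440 km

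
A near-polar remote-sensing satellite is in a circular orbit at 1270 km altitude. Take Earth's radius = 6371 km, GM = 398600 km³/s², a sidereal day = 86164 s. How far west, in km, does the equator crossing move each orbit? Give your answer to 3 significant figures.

Semi-major axis a = 6371 + 1270 = 7641 km. Period T = 2π√(a³/μ) = 2π√(7641³/398600) = 6647.2 s = 110.79 min.
During one orbit Earth rotates (6647.2 / 86164) × 360° = 27.77°.
At the equator that is 27.77° × (2π·6371/360) km/° = 27.77 × 111.2 = 3088 km.

3090 km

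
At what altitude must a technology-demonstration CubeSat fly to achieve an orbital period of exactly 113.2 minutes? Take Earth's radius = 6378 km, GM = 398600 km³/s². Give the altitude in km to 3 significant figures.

1370 km

T = 113.2 min = 6792.0 s.
From T = 2π√(a³/μ): a = (μ T²/4π²)^(1/3) = (398600 × 6792.0² / 4π²)^(1/3) = 7752 km.
Altitude h = a − R = 7752 − 6378 = 1374 km.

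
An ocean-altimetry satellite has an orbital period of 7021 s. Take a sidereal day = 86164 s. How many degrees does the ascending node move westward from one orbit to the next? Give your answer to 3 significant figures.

29.3°

During one orbit Earth rotates (7021.0 / 86164) × 360° = 29.33°.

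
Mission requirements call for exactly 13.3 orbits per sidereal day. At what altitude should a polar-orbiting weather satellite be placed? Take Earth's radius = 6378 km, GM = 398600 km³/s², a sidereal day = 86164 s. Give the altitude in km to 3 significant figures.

Required period T = 86164 / 13.3 = 6478.5 s.
From T = 2π√(a³/μ): a = (μ T²/4π²)^(1/3) = (398600 × 6478.5² / 4π²)^(1/3) = 7511 km.
Altitude h = a − R = 7511 − 6378 = 1133 km.

1130 km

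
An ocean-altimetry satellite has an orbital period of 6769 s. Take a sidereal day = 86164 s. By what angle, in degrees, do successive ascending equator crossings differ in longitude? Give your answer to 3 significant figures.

28.3°

During one orbit Earth rotates (6769.0 / 86164) × 360° = 28.28°.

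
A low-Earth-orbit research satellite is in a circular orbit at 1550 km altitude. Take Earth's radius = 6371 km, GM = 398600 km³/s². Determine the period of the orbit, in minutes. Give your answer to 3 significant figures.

Semi-major axis a = 6371 + 1550 = 7921 km. Period T = 2π√(a³/μ) = 2π√(7921³/398600) = 7015.9 s = 116.93 min.

117 min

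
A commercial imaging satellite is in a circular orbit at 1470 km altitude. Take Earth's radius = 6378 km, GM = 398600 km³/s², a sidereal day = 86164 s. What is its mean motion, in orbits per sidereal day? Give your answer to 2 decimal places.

12.45

Semi-major axis a = 6378 + 1470 = 7848 km. Period T = 2π√(a³/μ) = 2π√(7848³/398600) = 6919.1 s = 115.32 min.
Orbits per sidereal day = 86164 / 6919.1 = 12.453.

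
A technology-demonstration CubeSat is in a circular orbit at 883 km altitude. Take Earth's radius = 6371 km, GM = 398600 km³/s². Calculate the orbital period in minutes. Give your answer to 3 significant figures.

Semi-major axis a = 6371 + 883 = 7254 km. Period T = 2π√(a³/μ) = 2π√(7254³/398600) = 6148.6 s = 102.48 min.

102 min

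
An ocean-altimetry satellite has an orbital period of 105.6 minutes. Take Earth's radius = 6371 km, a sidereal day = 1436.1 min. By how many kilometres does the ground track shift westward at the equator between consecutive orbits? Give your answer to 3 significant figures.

T = 105.6 min = 6336.0 s.
During one orbit Earth rotates (6336.0 / 86166) × 360° = 26.47°.
At the equator that is 26.47° × (2π·6371/360) km/° = 26.47 × 111.2 = 2944 km.

2940 km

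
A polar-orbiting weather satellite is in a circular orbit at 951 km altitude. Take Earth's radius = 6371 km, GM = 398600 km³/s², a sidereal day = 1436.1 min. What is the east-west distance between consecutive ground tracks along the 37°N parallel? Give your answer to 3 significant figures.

Semi-major axis a = 6371 + 951 = 7322 km. Period T = 2π√(a³/μ) = 2π√(7322³/398600) = 6235.3 s = 103.92 min.
Node shift per orbit = (6235.3/86166) × 360° = 26.05°.
Equatorial spacing = 26.05 × 111.2 km/° = 2897 km.
At 37° latitude, spacing = 2897 × cos(37°) = 2313 km.

2310 km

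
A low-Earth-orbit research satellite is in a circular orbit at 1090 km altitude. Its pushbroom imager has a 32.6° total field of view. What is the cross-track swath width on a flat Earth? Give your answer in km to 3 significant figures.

637 km

Half-angle = 32.6°/2 = 16.3°.
Swath width ≈ 2h·tan(θ/2) = 2 × 1090 × tan(16.3°) = 637.5 km.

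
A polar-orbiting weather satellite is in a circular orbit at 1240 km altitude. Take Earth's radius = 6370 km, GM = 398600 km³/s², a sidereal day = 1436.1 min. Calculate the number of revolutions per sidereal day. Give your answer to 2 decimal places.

Semi-major axis a = 6370 + 1240 = 7610 km. Period T = 2π√(a³/μ) = 2π√(7610³/398600) = 6606.8 s = 110.11 min.
Orbits per sidereal day = 86166 / 6606.8 = 13.042.

13.04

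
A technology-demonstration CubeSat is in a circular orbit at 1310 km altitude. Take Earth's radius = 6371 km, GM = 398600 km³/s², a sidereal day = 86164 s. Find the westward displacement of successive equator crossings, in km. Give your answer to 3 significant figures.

3110 km

Semi-major axis a = 6371 + 1310 = 7681 km. Period T = 2π√(a³/μ) = 2π√(7681³/398600) = 6699.4 s = 111.66 min.
During one orbit Earth rotates (6699.4 / 86164) × 360° = 27.99°.
At the equator that is 27.99° × (2π·6371/360) km/° = 27.99 × 111.2 = 3112 km.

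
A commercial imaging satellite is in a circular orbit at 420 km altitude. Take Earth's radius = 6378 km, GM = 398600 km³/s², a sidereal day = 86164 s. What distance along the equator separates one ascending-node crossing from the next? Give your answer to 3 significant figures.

2590 km

Semi-major axis a = 6378 + 420 = 6798 km. Period T = 2π√(a³/μ) = 2π√(6798³/398600) = 5578.1 s = 92.97 min.
During one orbit Earth rotates (5578.1 / 86164) × 360° = 23.31°.
At the equator that is 23.31° × (2π·6378/360) km/° = 23.31 × 111.3 = 2594 km.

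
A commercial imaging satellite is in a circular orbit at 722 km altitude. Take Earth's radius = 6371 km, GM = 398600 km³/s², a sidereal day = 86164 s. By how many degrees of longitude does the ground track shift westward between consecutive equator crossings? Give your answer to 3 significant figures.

Semi-major axis a = 6371 + 722 = 7093 km. Period T = 2π√(a³/μ) = 2π√(7093³/398600) = 5945.1 s = 99.08 min.
During one orbit Earth rotates (5945.1 / 86164) × 360° = 24.84°.

24.8°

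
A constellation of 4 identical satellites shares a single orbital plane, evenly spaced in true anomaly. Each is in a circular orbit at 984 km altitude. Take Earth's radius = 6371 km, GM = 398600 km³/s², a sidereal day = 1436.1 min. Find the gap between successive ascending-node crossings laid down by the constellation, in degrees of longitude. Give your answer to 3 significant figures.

Semi-major axis a = 6371 + 984 = 7355 km. Period T = 2π√(a³/μ) = 2π√(7355³/398600) = 6277.5 s = 104.62 min.
Single-satellite node shift = (6277.5/86166) × 360° = 26.23°.
With 4 satellites evenly phased, successive equator crossings are 26.23/4 = 6.557° apart.

6.56°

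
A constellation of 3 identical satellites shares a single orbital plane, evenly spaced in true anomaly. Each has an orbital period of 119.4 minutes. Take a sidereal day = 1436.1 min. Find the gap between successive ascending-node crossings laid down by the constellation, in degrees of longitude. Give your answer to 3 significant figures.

T = 119.4 min = 7164.0 s.
Single-satellite node shift = (7164.0/86166) × 360° = 29.93°.
With 3 satellites evenly phased, successive equator crossings are 29.93/3 = 9.977° apart.

9.98°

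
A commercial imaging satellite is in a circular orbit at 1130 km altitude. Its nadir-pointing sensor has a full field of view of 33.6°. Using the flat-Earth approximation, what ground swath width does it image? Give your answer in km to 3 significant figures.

Half-angle = 33.6°/2 = 16.8°.
Swath width ≈ 2h·tan(θ/2) = 2 × 1130 × tan(16.8°) = 682.3 km.

682 km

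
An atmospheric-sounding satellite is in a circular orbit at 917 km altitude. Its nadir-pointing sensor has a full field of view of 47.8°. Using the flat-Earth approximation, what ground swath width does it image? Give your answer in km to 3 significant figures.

Half-angle = 47.8°/2 = 23.9°.
Swath width ≈ 2h·tan(θ/2) = 2 × 917 × tan(23.9°) = 812.7 km.

813 km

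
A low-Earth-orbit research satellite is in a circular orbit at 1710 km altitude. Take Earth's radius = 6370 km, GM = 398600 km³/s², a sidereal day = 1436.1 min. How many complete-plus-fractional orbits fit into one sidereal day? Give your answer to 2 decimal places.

Semi-major axis a = 6370 + 1710 = 8080 km. Period T = 2π√(a³/μ) = 2π√(8080³/398600) = 7228.2 s = 120.47 min.
Orbits per sidereal day = 86166 / 7228.2 = 11.921.

11.92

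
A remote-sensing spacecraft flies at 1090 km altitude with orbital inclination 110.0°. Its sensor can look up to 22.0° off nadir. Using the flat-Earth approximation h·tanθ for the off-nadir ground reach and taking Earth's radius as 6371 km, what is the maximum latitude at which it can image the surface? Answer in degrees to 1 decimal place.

Retrograde orbit: the ground track reaches ±(180° − i) = ±(180 − 110.0) = ±70.0°.
Sensor half-swath on the ground ≈ 1090·tan(22.0°) = 440 km = 3.96° of latitude.
Maximum observable latitude ≈ 70.0 + 3.96 = 74.0°.

74.0°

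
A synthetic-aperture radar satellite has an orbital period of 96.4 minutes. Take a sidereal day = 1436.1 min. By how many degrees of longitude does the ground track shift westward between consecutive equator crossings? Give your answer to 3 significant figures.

T = 96.4 min = 5784.0 s.
During one orbit Earth rotates (5784.0 / 86166) × 360° = 24.17°.

24.2°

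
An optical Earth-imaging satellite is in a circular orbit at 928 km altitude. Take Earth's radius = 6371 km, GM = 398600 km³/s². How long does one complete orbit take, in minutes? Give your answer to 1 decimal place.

Semi-major axis a = 6371 + 928 = 7299 km. Period T = 2π√(a³/μ) = 2π√(7299³/398600) = 6205.9 s = 103.43 min.

103.4 min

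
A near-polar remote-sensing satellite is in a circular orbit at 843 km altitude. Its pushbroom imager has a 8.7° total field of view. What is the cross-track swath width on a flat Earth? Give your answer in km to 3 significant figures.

128 km

Half-angle = 8.7°/2 = 4.35°.
Swath width ≈ 2h·tan(θ/2) = 2 × 843 × tan(4.35°) = 128.3 km.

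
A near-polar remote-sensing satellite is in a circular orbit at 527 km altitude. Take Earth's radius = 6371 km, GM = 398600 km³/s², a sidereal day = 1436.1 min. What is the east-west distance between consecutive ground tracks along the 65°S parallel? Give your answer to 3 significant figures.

Semi-major axis a = 6371 + 527 = 6898 km. Period T = 2π√(a³/μ) = 2π√(6898³/398600) = 5701.6 s = 95.03 min.
Node shift per orbit = (5701.6/86166) × 360° = 23.82°.
Equatorial spacing = 23.82 × 111.2 km/° = 2649 km.
At 65° latitude, spacing = 2649 × cos(65°) = 1119 km.

1120 km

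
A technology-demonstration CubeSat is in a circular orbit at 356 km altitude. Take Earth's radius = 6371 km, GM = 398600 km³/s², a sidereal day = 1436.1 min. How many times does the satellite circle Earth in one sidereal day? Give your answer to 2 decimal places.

Semi-major axis a = 6371 + 356 = 6727 km. Period T = 2π√(a³/μ) = 2π√(6727³/398600) = 5490.9 s = 91.51 min.
Orbits per sidereal day = 86166 / 5490.9 = 15.693.

15.69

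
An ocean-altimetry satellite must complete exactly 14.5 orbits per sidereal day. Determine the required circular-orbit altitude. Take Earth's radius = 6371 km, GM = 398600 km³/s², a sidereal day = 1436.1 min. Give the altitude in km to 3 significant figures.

720 km

Required period T = 86166 / 14.5 = 5942.5 s.
From T = 2π√(a³/μ): a = (μ T²/4π²)^(1/3) = (398600 × 5942.5² / 4π²)^(1/3) = 7091 km.
Altitude h = a − R = 7091 − 6371 = 720 km.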